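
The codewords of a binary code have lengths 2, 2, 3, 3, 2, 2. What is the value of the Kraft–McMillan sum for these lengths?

With common denominator 2^3 = 8: Σ 2^(−ℓᵢ) = 2/8 + 2/8 + 1/8 + 1/8 + 2/8 + 2/8 = 10/8 = 1.25.

1.25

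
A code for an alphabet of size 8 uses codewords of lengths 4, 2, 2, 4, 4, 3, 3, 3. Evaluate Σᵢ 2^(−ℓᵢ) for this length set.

1.0625

With common denominator 2^4 = 16: Σ 2^(−ℓᵢ) = 1/16 + 4/16 + 4/16 + 1/16 + 1/16 + 2/16 + 2/16 + 2/16 = 17/16 = 1.0625.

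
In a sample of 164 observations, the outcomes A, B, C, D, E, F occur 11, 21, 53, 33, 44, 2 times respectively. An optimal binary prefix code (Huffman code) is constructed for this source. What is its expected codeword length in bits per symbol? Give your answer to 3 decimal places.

Probabilities are the counts divided by 164.
Repeatedly combine the two least-probable nodes; the expected code length is the sum of the merged weights.
merge 1/82 + 11/164 → 13/164
merge 13/164 + 21/164 → 17/82
merge 33/164 + 17/82 → 67/164
merge 11/41 + 53/164 → 97/164
merge 67/164 + 97/164 → 1
L = 13/164 + 17/82 + 67/164 + 97/164 + 1 = 375/164 ≈ 2.287 bits/symbol.

2.287 bits/symbol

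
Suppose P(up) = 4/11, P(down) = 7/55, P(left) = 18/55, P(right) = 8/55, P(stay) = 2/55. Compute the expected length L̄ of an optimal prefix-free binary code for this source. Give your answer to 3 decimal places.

2.109 bits/symbol

Repeatedly combine the two least-probable nodes; the expected code length is the sum of the merged weights.
merge 2/55 + 7/55 → 9/55
merge 8/55 + 9/55 → 17/55
merge 17/55 + 18/55 → 7/11
merge 4/11 + 7/11 → 1
L = 9/55 + 17/55 + 7/11 + 1 = 116/55 ≈ 2.109 bits/symbol.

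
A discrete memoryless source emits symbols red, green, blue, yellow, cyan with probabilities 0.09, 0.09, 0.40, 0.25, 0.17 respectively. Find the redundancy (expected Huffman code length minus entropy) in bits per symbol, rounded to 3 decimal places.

0.041 bits

Entropy H = −Σ p log₂ p ≈ 2.0887 bits.
Huffman merges: 9/100+9/100→9/50; 17/100+9/50→7/20; 1/4+7/20→3/5; 2/5+3/5→1. L = 213/100 ≈ 2.1300.
L − H = 2.1300 − 2.0887 = 0.041 bits.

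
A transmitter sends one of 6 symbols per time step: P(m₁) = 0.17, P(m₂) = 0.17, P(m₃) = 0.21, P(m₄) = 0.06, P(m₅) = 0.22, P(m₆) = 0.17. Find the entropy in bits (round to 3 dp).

2.501 bits

H = −Σ pᵢ log₂ pᵢ.
−0.17·log₂(0.17) = 0.4346
−0.17·log₂(0.17) = 0.4346
−0.21·log₂(0.21) = 0.4728
−0.06·log₂(0.06) = 0.2435
−0.22·log₂(0.22) = 0.4806
−0.17·log₂(0.17) = 0.4346
Sum ≈ 2.5007 → 2.501 bits.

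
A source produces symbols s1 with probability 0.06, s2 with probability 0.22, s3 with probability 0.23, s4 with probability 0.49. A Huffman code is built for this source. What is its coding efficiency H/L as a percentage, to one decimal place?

Entropy H = −Σ p log₂ p ≈ 1.7161 bits.
Huffman merges: 3/50+11/50→7/25; 23/100+7/25→51/100; 49/100+51/100→1. L = 179/100 ≈ 1.7900.
Efficiency = H/L = 1.7161/1.7900 = 95.9%.

95.9%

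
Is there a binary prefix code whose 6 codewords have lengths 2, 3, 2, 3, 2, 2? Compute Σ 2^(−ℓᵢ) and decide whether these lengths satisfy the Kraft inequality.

1.25; no

With common denominator 2^3 = 8: Σ 2^(−ℓᵢ) = 2/8 + 1/8 + 2/8 + 1/8 + 2/8 + 2/8 = 10/8 = 1.25.
Kraft's inequality requires Σ ≤ 1; here Σ = 1.25 > 1, so no such prefix code exists.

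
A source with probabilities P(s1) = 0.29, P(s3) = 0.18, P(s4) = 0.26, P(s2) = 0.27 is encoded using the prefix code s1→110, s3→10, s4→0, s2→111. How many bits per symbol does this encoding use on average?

L̄ = Σ pᵢ·ℓᵢ = 0.29·3 + 0.18·2 + 0.26·1 + 0.27·3 = 2.3 bits/symbol.

2.3 bits/symbol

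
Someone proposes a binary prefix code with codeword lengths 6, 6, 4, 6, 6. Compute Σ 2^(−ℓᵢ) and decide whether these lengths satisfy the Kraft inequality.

0.125; yes

With common denominator 2^6 = 64: Σ 2^(−ℓᵢ) = 1/64 + 1/64 + 4/64 + 1/64 + 1/64 = 8/64 = 0.125.
Kraft's inequality requires Σ ≤ 1; here Σ = 0.125 ≤ 1, so such a prefix code exists.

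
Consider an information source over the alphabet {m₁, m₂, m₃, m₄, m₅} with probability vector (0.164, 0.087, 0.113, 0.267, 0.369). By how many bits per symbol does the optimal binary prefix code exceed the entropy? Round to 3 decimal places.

0.066 bits

Entropy H = −Σ p log₂ p ≈ 2.1291 bits.
Huffman merges: 87/1000+113/1000→1/5; 41/250+1/5→91/250; 267/1000+91/250→631/1000; 369/1000+631/1000→1. L = 439/200 ≈ 2.1950.
L − H = 2.1950 − 2.1291 = 0.066 bits.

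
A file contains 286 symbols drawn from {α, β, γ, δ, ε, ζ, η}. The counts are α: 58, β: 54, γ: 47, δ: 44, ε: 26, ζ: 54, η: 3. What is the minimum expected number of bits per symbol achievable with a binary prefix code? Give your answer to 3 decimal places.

2.710 bits/symbol

Probabilities are the counts divided by 286.
Repeatedly combine the two least-probable nodes; the expected code length is the sum of the merged weights.
merge 3/286 + 1/11 → 29/286
merge 29/286 + 2/13 → 73/286
merge 47/286 + 27/143 → 101/286
merge 27/143 + 29/143 → 56/143
merge 73/286 + 101/286 → 87/143
merge 56/143 + 87/143 → 1
L = 29/286 + 73/286 + 101/286 + 56/143 + 87/143 + 1 = 775/286 ≈ 2.710 bits/symbol.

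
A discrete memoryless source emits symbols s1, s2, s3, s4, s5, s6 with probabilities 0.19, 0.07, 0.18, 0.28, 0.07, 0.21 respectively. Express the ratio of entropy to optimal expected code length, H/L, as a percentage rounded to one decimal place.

98.6%

Entropy H = −Σ p log₂ p ≈ 2.4247 bits.
Huffman merges: 7/100+7/100→7/50; 7/50+9/50→8/25; 19/100+21/100→2/5; 7/25+8/25→3/5; 2/5+3/5→1. L = 123/50 ≈ 2.4600.
Efficiency = H/L = 2.4247/2.4600 = 98.6%.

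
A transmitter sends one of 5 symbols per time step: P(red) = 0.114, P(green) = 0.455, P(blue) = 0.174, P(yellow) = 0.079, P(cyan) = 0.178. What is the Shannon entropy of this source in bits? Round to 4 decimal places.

H = −Σ pᵢ log₂ pᵢ.
−0.114·log₂(0.114) = 0.3571
−0.455·log₂(0.455) = 0.5169
−0.174·log₂(0.174) = 0.4390
−0.079·log₂(0.079) = 0.2893
−0.178·log₂(0.178) = 0.4432
Sum ≈ 2.0456 → 2.0456 bits.

2.0456 bits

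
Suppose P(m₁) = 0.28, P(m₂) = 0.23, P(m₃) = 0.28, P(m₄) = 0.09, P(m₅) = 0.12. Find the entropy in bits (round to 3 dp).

H = −Σ pᵢ log₂ pᵢ.
−0.28·log₂(0.28) = 0.5142
−0.23·log₂(0.23) = 0.4877
−0.28·log₂(0.28) = 0.5142
−0.09·log₂(0.09) = 0.3127
−0.12·log₂(0.12) = 0.3671
Sum ≈ 2.1958 → 2.196 bits.

2.196 bits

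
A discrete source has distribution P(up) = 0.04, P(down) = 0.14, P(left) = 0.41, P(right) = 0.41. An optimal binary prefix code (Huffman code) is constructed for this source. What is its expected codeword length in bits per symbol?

1.77 bits/symbol

Repeatedly combine the two least-probable nodes; the expected code length is the sum of the merged weights.
merge 1/25 + 7/50 → 9/50
merge 9/50 + 41/100 → 59/100
merge 41/100 + 59/100 → 1
L = 9/50 + 59/100 + 1 = 177/100 = 1.77 bits/symbol.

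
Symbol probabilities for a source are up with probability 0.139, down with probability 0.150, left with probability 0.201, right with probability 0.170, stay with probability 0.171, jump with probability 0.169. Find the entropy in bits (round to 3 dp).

2.575 bits

H = −Σ pᵢ log₂ pᵢ.
−0.139·log₂(0.139) = 0.3957
−0.150·log₂(0.150) = 0.4105
−0.201·log₂(0.201) = 0.4653
−0.170·log₂(0.170) = 0.4346
−0.171·log₂(0.171) = 0.4357
−0.169·log₂(0.169) = 0.4335
Sum ≈ 2.5753 → 2.575 bits.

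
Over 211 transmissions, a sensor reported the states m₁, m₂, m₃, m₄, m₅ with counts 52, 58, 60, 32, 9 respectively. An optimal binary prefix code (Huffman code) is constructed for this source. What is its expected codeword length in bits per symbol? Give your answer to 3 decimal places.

Probabilities are the counts divided by 211.
Repeatedly combine the two least-probable nodes; the expected code length is the sum of the merged weights.
merge 9/211 + 32/211 → 41/211
merge 41/211 + 52/211 → 93/211
merge 58/211 + 60/211 → 118/211
merge 93/211 + 118/211 → 1
L = 41/211 + 93/211 + 118/211 + 1 = 463/211 ≈ 2.194 bits/symbol.

2.194 bits/symbol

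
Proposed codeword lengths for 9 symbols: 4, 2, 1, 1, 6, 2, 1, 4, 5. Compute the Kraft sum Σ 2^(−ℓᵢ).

2.171875

With common denominator 2^6 = 64: Σ 2^(−ℓᵢ) = 4/64 + 16/64 + 32/64 + 32/64 + 1/64 + 16/64 + 32/64 + 4/64 + 2/64 = 139/64 = 2.171875.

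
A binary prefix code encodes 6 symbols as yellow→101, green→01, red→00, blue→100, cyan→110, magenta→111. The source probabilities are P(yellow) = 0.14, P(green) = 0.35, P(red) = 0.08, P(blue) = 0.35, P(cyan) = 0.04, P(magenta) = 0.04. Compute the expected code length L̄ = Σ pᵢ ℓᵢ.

2.57 bits/symbol

L̄ = Σ pᵢ·ℓᵢ = 0.14·3 + 0.35·2 + 0.08·2 + 0.35·3 + 0.04·3 + 0.04·3 = 2.57 bits/symbol.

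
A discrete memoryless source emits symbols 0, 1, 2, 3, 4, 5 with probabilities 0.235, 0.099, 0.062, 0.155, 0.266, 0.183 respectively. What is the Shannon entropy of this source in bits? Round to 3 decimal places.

H = −Σ pᵢ log₂ pᵢ.
−0.235·log₂(0.235) = 0.4910
−0.099·log₂(0.099) = 0.3303
−0.062·log₂(0.062) = 0.2487
−0.155·log₂(0.155) = 0.4169
−0.266·log₂(0.266) = 0.5082
−0.183·log₂(0.183) = 0.4484
Sum ≈ 2.4435 → 2.443 bits.

2.443 bits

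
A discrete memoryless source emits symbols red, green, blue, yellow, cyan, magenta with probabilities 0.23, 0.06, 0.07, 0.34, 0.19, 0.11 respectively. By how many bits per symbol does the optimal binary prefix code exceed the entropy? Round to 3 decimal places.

Entropy H = −Σ p log₂ p ≈ 2.3344 bits.
Huffman merges: 3/50+7/100→13/100; 11/100+13/100→6/25; 19/100+23/100→21/50; 6/25+17/50→29/50; 21/50+29/50→1. L = 237/100 ≈ 2.3700.
L − H = 2.3700 − 2.3344 = 0.036 bits.

0.036 bits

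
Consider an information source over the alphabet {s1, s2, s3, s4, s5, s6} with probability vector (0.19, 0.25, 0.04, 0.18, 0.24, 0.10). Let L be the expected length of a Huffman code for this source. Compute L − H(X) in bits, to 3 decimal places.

0.047 bits

Entropy H = −Σ p log₂ p ≈ 2.4126 bits.
Huffman merges: 1/25+1/10→7/50; 7/50+9/50→8/25; 19/100+6/25→43/100; 1/4+8/25→57/100; 43/100+57/100→1. L = 123/50 ≈ 2.4600.
L − H = 2.4600 − 2.4126 = 0.047 bits.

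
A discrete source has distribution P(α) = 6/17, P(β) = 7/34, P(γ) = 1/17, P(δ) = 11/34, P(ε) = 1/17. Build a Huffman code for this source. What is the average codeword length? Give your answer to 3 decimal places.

2.088 bits/symbol

Repeatedly combine the two least-probable nodes; the expected code length is the sum of the merged weights.
merge 1/17 + 1/17 → 2/17
merge 2/17 + 7/34 → 11/34
merge 11/34 + 11/34 → 11/17
merge 6/17 + 11/17 → 1
L = 2/17 + 11/34 + 11/17 + 1 = 71/34 ≈ 2.088 bits/symbol.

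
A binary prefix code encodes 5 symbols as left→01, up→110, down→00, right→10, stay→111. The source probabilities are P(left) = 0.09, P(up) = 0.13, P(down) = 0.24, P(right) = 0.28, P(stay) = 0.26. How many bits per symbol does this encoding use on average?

L̄ = Σ pᵢ·ℓᵢ = 0.09·2 + 0.13·3 + 0.24·2 + 0.28·2 + 0.26·3 = 2.39 bits/symbol.

2.39 bits/symbol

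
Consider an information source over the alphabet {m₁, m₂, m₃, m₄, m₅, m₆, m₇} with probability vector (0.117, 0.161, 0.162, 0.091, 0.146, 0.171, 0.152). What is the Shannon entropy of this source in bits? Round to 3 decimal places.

2.781 bits

H = −Σ pᵢ log₂ pᵢ.
−0.117·log₂(0.117) = 0.3622
−0.161·log₂(0.161) = 0.4242
−0.162·log₂(0.162) = 0.4254
−0.091·log₂(0.091) = 0.3147
−0.146·log₂(0.146) = 0.4053
−0.171·log₂(0.171) = 0.4357
−0.152·log₂(0.152) = 0.4131
Sum ≈ 2.7806 → 2.781 bits.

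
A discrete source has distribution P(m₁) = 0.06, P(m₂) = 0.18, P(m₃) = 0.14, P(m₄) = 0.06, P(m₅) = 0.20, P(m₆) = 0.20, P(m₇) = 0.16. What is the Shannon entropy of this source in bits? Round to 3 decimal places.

H = −Σ pᵢ log₂ pᵢ.
−0.06·log₂(0.06) = 0.2435
−0.18·log₂(0.18) = 0.4453
−0.14·log₂(0.14) = 0.3971
−0.06·log₂(0.06) = 0.2435
−0.20·log₂(0.20) = 0.4644
−0.20·log₂(0.20) = 0.4644
−0.16·log₂(0.16) = 0.4230
Sum ≈ 2.6813 → 2.681 bits.

2.681 bits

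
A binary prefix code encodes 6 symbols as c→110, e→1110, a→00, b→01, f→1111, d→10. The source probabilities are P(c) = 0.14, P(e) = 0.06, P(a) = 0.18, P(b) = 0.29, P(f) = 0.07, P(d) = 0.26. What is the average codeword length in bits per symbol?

L̄ = Σ pᵢ·ℓᵢ = 0.14·3 + 0.06·4 + 0.18·2 + 0.29·2 + 0.07·4 + 0.26·2 = 2.4 bits/symbol.

2.4 bits/symbol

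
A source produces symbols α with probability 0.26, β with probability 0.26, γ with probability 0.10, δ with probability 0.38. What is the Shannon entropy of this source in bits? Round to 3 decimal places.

1.873 bits

H = −Σ pᵢ log₂ pᵢ.
−0.26·log₂(0.26) = 0.5053
−0.26·log₂(0.26) = 0.5053
−0.10·log₂(0.10) = 0.3322
−0.38·log₂(0.38) = 0.5305
Sum ≈ 1.8732 → 1.873 bits.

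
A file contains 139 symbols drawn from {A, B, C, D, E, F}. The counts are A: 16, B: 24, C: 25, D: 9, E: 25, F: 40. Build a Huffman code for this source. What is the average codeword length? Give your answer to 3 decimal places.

2.532 bits/symbol

Probabilities are the counts divided by 139.
Repeatedly combine the two least-probable nodes; the expected code length is the sum of the merged weights.
merge 9/139 + 16/139 → 25/139
merge 24/139 + 25/139 → 49/139
merge 25/139 + 25/139 → 50/139
merge 40/139 + 49/139 → 89/139
merge 50/139 + 89/139 → 1
L = 25/139 + 49/139 + 50/139 + 89/139 + 1 = 352/139 ≈ 2.532 bits/symbol.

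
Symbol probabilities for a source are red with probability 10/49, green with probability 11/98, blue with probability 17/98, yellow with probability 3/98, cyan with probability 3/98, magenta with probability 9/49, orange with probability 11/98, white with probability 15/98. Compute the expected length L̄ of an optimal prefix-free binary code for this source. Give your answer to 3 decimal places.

2.847 bits/symbol

Repeatedly combine the two least-probable nodes; the expected code length is the sum of the merged weights.
merge 3/98 + 3/98 → 3/49
merge 3/49 + 11/98 → 17/98
merge 11/98 + 15/98 → 13/49
merge 17/98 + 17/98 → 17/49
merge 9/49 + 10/49 → 19/49
merge 13/49 + 17/49 → 30/49
merge 19/49 + 30/49 → 1
L = 3/49 + 17/98 + 13/49 + 17/49 + 19/49 + 30/49 + 1 = 279/98 ≈ 2.847 bits/symbol.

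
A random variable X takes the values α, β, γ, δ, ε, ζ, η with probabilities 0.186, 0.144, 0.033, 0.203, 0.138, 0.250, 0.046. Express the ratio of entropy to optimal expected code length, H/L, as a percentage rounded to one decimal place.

Entropy H = −Σ p log₂ p ≈ 2.5820 bits.
Huffman merges: 33/1000+23/500→79/1000; 79/1000+69/500→217/1000; 18/125+93/500→33/100; 203/1000+217/1000→21/50; 1/4+33/100→29/50; 21/50+29/50→1. L = 1313/500 ≈ 2.6260.
Efficiency = H/L = 2.5820/2.6260 = 98.3%.

98.3%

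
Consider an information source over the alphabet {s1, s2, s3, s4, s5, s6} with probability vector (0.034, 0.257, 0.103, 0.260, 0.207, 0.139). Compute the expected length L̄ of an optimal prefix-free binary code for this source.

2.413 bits/symbol

Repeatedly combine the two least-probable nodes; the expected code length is the sum of the merged weights.
merge 17/500 + 103/1000 → 137/1000
merge 137/1000 + 139/1000 → 69/250
merge 207/1000 + 257/1000 → 58/125
merge 13/50 + 69/250 → 67/125
merge 58/125 + 67/125 → 1
L = 137/1000 + 69/250 + 58/125 + 67/125 + 1 = 2413/1000 = 2.413 bits/symbol.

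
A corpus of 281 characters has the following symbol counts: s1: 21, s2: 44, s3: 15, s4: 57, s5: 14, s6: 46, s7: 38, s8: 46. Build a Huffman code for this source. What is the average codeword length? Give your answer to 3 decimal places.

2.900 bits/symbol

Probabilities are the counts divided by 281.
Repeatedly combine the two least-probable nodes; the expected code length is the sum of the merged weights.
merge 14/281 + 15/281 → 29/281
merge 21/281 + 29/281 → 50/281
merge 38/281 + 44/281 → 82/281
merge 46/281 + 46/281 → 92/281
merge 50/281 + 57/281 → 107/281
merge 82/281 + 92/281 → 174/281
merge 107/281 + 174/281 → 1
L = 29/281 + 50/281 + 82/281 + 92/281 + 107/281 + 174/281 + 1 = 815/281 ≈ 2.900 bits/symbol.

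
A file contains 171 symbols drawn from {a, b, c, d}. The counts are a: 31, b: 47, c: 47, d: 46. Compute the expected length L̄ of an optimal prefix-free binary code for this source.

Probabilities are the counts divided by 171.
Repeatedly combine the two least-probable nodes; the expected code length is the sum of the merged weights.
merge 31/171 + 46/171 → 77/171
merge 47/171 + 47/171 → 94/171
merge 77/171 + 94/171 → 1
L = 77/171 + 94/171 + 1 = 2 bits/symbol.

2 bits/symbol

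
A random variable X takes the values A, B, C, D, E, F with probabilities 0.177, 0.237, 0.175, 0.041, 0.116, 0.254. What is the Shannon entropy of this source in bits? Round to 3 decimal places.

2.426 bits

H = −Σ pᵢ log₂ pᵢ.
−0.177·log₂(0.177) = 0.4422
−0.237·log₂(0.237) = 0.4923
−0.175·log₂(0.175) = 0.4401
−0.041·log₂(0.041) = 0.1889
−0.116·log₂(0.116) = 0.3605
−0.254·log₂(0.254) = 0.5022
Sum ≈ 2.4261 → 2.426 bits.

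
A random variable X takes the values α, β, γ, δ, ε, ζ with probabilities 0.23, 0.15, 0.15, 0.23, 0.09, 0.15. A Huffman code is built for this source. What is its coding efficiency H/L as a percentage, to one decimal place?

99.2%

Entropy H = −Σ p log₂ p ≈ 2.5196 bits.
Huffman merges: 9/100+3/20→6/25; 3/20+3/20→3/10; 23/100+23/100→23/50; 6/25+3/10→27/50; 23/50+27/50→1. L = 127/50 ≈ 2.5400.
Efficiency = H/L = 2.5196/2.5400 = 99.2%.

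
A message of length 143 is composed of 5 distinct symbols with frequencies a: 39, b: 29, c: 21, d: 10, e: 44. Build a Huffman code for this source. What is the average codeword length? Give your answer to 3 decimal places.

Probabilities are the counts divided by 143.
Repeatedly combine the two least-probable nodes; the expected code length is the sum of the merged weights.
merge 10/143 + 21/143 → 31/143
merge 29/143 + 31/143 → 60/143
merge 3/11 + 4/13 → 83/143
merge 60/143 + 83/143 → 1
L = 31/143 + 60/143 + 83/143 + 1 = 317/143 ≈ 2.217 bits/symbol.

2.217 bits/symbol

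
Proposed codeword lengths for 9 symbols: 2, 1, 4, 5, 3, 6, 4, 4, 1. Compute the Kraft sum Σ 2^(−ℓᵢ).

With common denominator 2^6 = 64: Σ 2^(−ℓᵢ) = 16/64 + 32/64 + 4/64 + 2/64 + 8/64 + 1/64 + 4/64 + 4/64 + 32/64 = 103/64 = 1.609375.

1.609375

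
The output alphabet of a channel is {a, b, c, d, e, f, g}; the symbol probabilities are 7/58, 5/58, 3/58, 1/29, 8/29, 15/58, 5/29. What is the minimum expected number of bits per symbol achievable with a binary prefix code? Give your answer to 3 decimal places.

2.552 bits/symbol

Repeatedly combine the two least-probable nodes; the expected code length is the sum of the merged weights.
merge 1/29 + 3/58 → 5/58
merge 5/58 + 5/58 → 5/29
merge 7/58 + 5/29 → 17/58
merge 5/29 + 15/58 → 25/58
merge 8/29 + 17/58 → 33/58
merge 25/58 + 33/58 → 1
L = 5/58 + 5/29 + 17/58 + 25/58 + 33/58 + 1 = 74/29 ≈ 2.552 bits/symbol.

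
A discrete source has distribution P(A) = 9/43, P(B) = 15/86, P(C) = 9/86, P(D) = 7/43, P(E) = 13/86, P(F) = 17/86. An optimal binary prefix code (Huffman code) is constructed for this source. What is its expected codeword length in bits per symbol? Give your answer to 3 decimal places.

Repeatedly combine the two least-probable nodes; the expected code length is the sum of the merged weights.
merge 9/86 + 13/86 → 11/43
merge 7/43 + 15/86 → 29/86
merge 17/86 + 9/43 → 35/86
merge 11/43 + 29/86 → 51/86
merge 35/86 + 51/86 → 1
L = 11/43 + 29/86 + 35/86 + 51/86 + 1 = 223/86 ≈ 2.593 bits/symbol.

2.593 bits/symbol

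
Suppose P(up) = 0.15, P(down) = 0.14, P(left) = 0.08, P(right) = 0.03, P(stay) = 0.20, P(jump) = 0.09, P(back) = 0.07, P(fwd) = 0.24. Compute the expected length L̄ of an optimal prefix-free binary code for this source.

2.83 bits/symbol

Repeatedly combine the two least-probable nodes; the expected code length is the sum of the merged weights.
merge 3/100 + 7/100 → 1/10
merge 2/25 + 9/100 → 17/100
merge 1/10 + 7/50 → 6/25
merge 3/20 + 17/100 → 8/25
merge 1/5 + 6/25 → 11/25
merge 6/25 + 8/25 → 14/25
merge 11/25 + 14/25 → 1
L = 1/10 + 17/100 + 6/25 + 8/25 + 11/25 + 14/25 + 1 = 283/100 = 2.83 bits/symbol.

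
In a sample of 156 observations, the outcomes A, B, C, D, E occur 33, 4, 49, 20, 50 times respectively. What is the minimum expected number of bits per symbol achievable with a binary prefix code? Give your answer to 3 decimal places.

Probabilities are the counts divided by 156.
Repeatedly combine the two least-probable nodes; the expected code length is the sum of the merged weights.
merge 1/39 + 5/39 → 2/13
merge 2/13 + 11/52 → 19/52
merge 49/156 + 25/78 → 33/52
merge 19/52 + 33/52 → 1
L = 2/13 + 19/52 + 33/52 + 1 = 28/13 ≈ 2.154 bits/symbol.

2.154 bits/symbol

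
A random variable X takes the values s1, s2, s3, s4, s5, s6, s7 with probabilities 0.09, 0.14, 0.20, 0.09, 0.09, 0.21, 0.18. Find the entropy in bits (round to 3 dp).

H = −Σ pᵢ log₂ pᵢ.
−0.09·log₂(0.09) = 0.3127
−0.14·log₂(0.14) = 0.3971
−0.20·log₂(0.20) = 0.4644
−0.09·log₂(0.09) = 0.3127
−0.09·log₂(0.09) = 0.3127
−0.21·log₂(0.21) = 0.4728
−0.18·log₂(0.18) = 0.4453
Sum ≈ 2.7176 → 2.718 bits.

2.718 bits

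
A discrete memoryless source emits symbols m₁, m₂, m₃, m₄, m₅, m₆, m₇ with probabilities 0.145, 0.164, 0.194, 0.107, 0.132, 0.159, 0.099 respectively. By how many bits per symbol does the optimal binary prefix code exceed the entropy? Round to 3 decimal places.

Entropy H = −Σ p log₂ p ≈ 2.7734 bits.
Huffman merges: 99/1000+107/1000→103/500; 33/250+29/200→277/1000; 159/1000+41/250→323/1000; 97/500+103/500→2/5; 277/1000+323/1000→3/5; 2/5+3/5→1. L = 1403/500 ≈ 2.8060.
L − H = 2.8060 − 2.7734 = 0.033 bits.

0.033 bits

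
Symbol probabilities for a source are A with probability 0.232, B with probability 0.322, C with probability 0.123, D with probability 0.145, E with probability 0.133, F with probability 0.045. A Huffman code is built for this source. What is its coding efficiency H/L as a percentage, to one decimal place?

97.3%

Entropy H = −Σ p log₂ p ≈ 2.3797 bits.
Huffman merges: 9/200+123/1000→21/125; 133/1000+29/200→139/500; 21/125+29/125→2/5; 139/500+161/500→3/5; 2/5+3/5→1. L = 1223/500 ≈ 2.4460.
Efficiency = H/L = 2.3797/2.4460 = 97.3%.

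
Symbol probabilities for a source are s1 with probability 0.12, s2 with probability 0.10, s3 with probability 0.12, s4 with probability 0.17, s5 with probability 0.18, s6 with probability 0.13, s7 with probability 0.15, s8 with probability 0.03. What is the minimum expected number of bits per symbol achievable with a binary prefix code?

2.95 bits/symbol

Repeatedly combine the two least-probable nodes; the expected code length is the sum of the merged weights.
merge 3/100 + 1/10 → 13/100
merge 3/25 + 3/25 → 6/25
merge 13/100 + 13/100 → 13/50
merge 3/20 + 17/100 → 8/25
merge 9/50 + 6/25 → 21/50
merge 13/50 + 8/25 → 29/50
merge 21/50 + 29/50 → 1
L = 13/100 + 6/25 + 13/50 + 8/25 + 21/50 + 29/50 + 1 = 59/20 = 2.95 bits/symbol.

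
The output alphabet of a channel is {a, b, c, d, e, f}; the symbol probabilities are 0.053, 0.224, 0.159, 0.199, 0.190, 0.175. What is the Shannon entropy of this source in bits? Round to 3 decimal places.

2.489 bits

H = −Σ pᵢ log₂ pᵢ.
−0.053·log₂(0.053) = 0.2246
−0.224·log₂(0.224) = 0.4835
−0.159·log₂(0.159) = 0.4218
−0.199·log₂(0.199) = 0.4635
−0.190·log₂(0.190) = 0.4552
−0.175·log₂(0.175) = 0.4401
Sum ≈ 2.4887 → 2.489 bits.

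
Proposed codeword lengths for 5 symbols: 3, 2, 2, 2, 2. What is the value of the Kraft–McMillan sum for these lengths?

With common denominator 2^3 = 8: Σ 2^(−ℓᵢ) = 1/8 + 2/8 + 2/8 + 2/8 + 2/8 = 9/8 = 1.125.

1.125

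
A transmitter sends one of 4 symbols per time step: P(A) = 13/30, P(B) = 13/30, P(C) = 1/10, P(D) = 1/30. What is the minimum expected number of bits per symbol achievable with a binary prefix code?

1.7 bits/symbol

Repeatedly combine the two least-probable nodes; the expected code length is the sum of the merged weights.
merge 1/30 + 1/10 → 2/15
merge 2/15 + 13/30 → 17/30
merge 13/30 + 17/30 → 1
L = 2/15 + 17/30 + 1 = 17/10 = 1.7 bits/symbol.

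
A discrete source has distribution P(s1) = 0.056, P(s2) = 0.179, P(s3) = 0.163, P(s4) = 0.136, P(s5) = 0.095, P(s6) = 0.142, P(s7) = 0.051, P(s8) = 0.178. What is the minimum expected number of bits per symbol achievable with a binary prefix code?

Repeatedly combine the two least-probable nodes; the expected code length is the sum of the merged weights.
merge 51/1000 + 7/125 → 107/1000
merge 19/200 + 107/1000 → 101/500
merge 17/125 + 71/500 → 139/500
merge 163/1000 + 89/500 → 341/1000
merge 179/1000 + 101/500 → 381/1000
merge 139/500 + 341/1000 → 619/1000
merge 381/1000 + 619/1000 → 1
L = 107/1000 + 101/500 + 139/500 + 341/1000 + 381/1000 + 619/1000 + 1 = 366/125 = 2.928 bits/symbol.

2.928 bits/symbol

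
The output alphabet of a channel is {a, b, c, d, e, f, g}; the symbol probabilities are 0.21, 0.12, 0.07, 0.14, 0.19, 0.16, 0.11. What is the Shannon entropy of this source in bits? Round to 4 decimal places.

H = −Σ pᵢ log₂ pᵢ.
−0.21·log₂(0.21) = 0.4728
−0.12·log₂(0.12) = 0.3671
−0.07·log₂(0.07) = 0.2686
−0.14·log₂(0.14) = 0.3971
−0.19·log₂(0.19) = 0.4552
−0.16·log₂(0.16) = 0.4230
−0.11·log₂(0.11) = 0.3503
Sum ≈ 2.7341 → 2.7341 bits.

2.7341 bits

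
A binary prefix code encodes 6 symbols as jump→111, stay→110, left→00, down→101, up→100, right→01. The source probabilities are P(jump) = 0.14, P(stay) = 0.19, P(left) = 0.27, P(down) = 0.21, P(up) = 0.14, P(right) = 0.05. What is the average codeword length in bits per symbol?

2.68 bits/symbol

L̄ = Σ pᵢ·ℓᵢ = 0.14·3 + 0.19·3 + 0.27·2 + 0.21·3 + 0.14·3 + 0.05·2 = 2.68 bits/symbol.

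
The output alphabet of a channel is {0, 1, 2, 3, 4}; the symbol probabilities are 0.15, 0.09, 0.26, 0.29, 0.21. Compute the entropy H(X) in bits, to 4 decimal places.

2.2192 bits

H = −Σ pᵢ log₂ pᵢ.
−0.15·log₂(0.15) = 0.4105
−0.09·log₂(0.09) = 0.3127
−0.26·log₂(0.26) = 0.5053
−0.29·log₂(0.29) = 0.5179
−0.21·log₂(0.21) = 0.4728
Sum ≈ 2.2192 → 2.2192 bits.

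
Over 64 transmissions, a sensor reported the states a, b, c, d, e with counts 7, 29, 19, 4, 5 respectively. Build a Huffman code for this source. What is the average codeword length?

1.9375 bits/symbol

Probabilities are the counts divided by 64.
Repeatedly combine the two least-probable nodes; the expected code length is the sum of the merged weights.
merge 1/16 + 5/64 → 9/64
merge 7/64 + 9/64 → 1/4
merge 1/4 + 19/64 → 35/64
merge 29/64 + 35/64 → 1
L = 9/64 + 1/4 + 35/64 + 1 = 31/16 = 1.9375 bits/symbol.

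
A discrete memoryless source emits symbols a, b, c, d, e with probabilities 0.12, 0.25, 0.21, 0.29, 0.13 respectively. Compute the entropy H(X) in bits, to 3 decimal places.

H = −Σ pᵢ log₂ pᵢ.
−0.12·log₂(0.12) = 0.3671
−0.25·log₂(0.25) = 0.5000
−0.21·log₂(0.21) = 0.4728
−0.29·log₂(0.29) = 0.5179
−0.13·log₂(0.13) = 0.3826
Sum ≈ 2.2404 → 2.240 bits.

2.240 bits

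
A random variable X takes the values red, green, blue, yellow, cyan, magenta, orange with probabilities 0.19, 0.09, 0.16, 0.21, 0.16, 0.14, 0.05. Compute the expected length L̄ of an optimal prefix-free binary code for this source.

Repeatedly combine the two least-probable nodes; the expected code length is the sum of the merged weights.
merge 1/20 + 9/100 → 7/50
merge 7/50 + 7/50 → 7/25
merge 4/25 + 4/25 → 8/25
merge 19/100 + 21/100 → 2/5
merge 7/25 + 8/25 → 3/5
merge 2/5 + 3/5 → 1
L = 7/50 + 7/25 + 8/25 + 2/5 + 3/5 + 1 = 137/50 = 2.74 bits/symbol.

2.74 bits/symbol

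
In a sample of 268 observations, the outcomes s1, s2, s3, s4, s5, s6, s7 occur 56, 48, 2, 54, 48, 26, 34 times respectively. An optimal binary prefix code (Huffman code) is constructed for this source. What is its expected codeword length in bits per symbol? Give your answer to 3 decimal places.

2.694 bits/symbol

Probabilities are the counts divided by 268.
Repeatedly combine the two least-probable nodes; the expected code length is the sum of the merged weights.
merge 1/134 + 13/134 → 7/67
merge 7/67 + 17/134 → 31/134
merge 12/67 + 12/67 → 24/67
merge 27/134 + 14/67 → 55/134
merge 31/134 + 24/67 → 79/134
merge 55/134 + 79/134 → 1
L = 7/67 + 31/134 + 24/67 + 55/134 + 79/134 + 1 = 361/134 ≈ 2.694 bits/symbol.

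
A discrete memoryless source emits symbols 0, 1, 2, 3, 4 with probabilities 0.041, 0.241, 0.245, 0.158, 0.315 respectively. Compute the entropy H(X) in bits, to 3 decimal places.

2.126 bits

H = −Σ pᵢ log₂ pᵢ.
−0.041·log₂(0.041) = 0.1889
−0.241·log₂(0.241) = 0.4947
−0.245·log₂(0.245) = 0.4971
−0.158·log₂(0.158) = 0.4206
−0.315·log₂(0.315) = 0.5250
Sum ≈ 2.1264 → 2.126 bits.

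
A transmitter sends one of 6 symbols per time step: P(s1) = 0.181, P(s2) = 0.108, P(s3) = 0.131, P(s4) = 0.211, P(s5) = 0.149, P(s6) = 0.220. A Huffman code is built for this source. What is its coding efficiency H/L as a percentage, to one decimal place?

Entropy H = −Σ p log₂ p ≈ 2.5407 bits.
Huffman merges: 27/250+131/1000→239/1000; 149/1000+181/1000→33/100; 211/1000+11/50→431/1000; 239/1000+33/100→569/1000; 431/1000+569/1000→1. L = 2569/1000 ≈ 2.5690.
Efficiency = H/L = 2.5407/2.5690 = 98.9%.

98.9%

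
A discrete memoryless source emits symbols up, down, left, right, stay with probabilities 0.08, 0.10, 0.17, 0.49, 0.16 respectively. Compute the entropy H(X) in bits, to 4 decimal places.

H = −Σ pᵢ log₂ pᵢ.
−0.08·log₂(0.08) = 0.2915
−0.10·log₂(0.10) = 0.3322
−0.17·log₂(0.17) = 0.4346
−0.49·log₂(0.49) = 0.5043
−0.16·log₂(0.16) = 0.4230
Sum ≈ 1.9856 → 1.9856 bits.

1.9856 bits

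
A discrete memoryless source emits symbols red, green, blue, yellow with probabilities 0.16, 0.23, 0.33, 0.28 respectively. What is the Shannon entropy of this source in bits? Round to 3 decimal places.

H = −Σ pᵢ log₂ pᵢ.
−0.16·log₂(0.16) = 0.4230
−0.23·log₂(0.23) = 0.4877
−0.33·log₂(0.33) = 0.5278
−0.28·log₂(0.28) = 0.5142
Sum ≈ 1.9527 → 1.953 bits.

1.953 bits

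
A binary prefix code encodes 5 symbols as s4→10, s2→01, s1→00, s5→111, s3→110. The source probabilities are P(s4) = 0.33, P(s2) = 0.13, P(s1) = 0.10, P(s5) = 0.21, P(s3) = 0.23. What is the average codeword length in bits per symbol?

2.44 bits/symbol

L̄ = Σ pᵢ·ℓᵢ = 0.33·2 + 0.13·2 + 0.10·2 + 0.21·3 + 0.23·3 = 2.44 bits/symbol.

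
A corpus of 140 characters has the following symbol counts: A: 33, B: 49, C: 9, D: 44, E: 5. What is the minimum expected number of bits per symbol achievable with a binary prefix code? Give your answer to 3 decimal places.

Probabilities are the counts divided by 140.
Repeatedly combine the two least-probable nodes; the expected code length is the sum of the merged weights.
merge 1/28 + 9/140 → 1/10
merge 1/10 + 33/140 → 47/140
merge 11/35 + 47/140 → 13/20
merge 7/20 + 13/20 → 1
L = 1/10 + 47/140 + 13/20 + 1 = 73/35 ≈ 2.086 bits/symbol.

2.086 bits/symbol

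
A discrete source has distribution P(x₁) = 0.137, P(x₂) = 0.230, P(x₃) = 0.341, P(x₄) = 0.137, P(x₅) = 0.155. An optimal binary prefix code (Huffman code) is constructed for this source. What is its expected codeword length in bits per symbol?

2.274 bits/symbol

Repeatedly combine the two least-probable nodes; the expected code length is the sum of the merged weights.
merge 137/1000 + 137/1000 → 137/500
merge 31/200 + 23/100 → 77/200
merge 137/500 + 341/1000 → 123/200
merge 77/200 + 123/200 → 1
L = 137/500 + 77/200 + 123/200 + 1 = 1137/500 = 2.274 bits/symbol.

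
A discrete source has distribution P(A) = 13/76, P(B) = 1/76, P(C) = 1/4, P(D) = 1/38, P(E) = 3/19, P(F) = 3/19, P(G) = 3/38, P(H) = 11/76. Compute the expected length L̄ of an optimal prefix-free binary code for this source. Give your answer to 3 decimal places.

2.737 bits/symbol

Repeatedly combine the two least-probable nodes; the expected code length is the sum of the merged weights.
merge 1/76 + 1/38 → 3/76
merge 3/76 + 3/38 → 9/76
merge 9/76 + 11/76 → 5/19
merge 3/19 + 3/19 → 6/19
merge 13/76 + 1/4 → 8/19
merge 5/19 + 6/19 → 11/19
merge 8/19 + 11/19 → 1
L = 3/76 + 9/76 + 5/19 + 6/19 + 8/19 + 11/19 + 1 = 52/19 ≈ 2.737 bits/symbol.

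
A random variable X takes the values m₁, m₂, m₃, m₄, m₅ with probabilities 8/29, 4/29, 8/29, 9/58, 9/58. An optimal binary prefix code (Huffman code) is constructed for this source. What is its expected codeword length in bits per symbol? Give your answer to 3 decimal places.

2.293 bits/symbol

Repeatedly combine the two least-probable nodes; the expected code length is the sum of the merged weights.
merge 4/29 + 9/58 → 17/58
merge 9/58 + 8/29 → 25/58
merge 8/29 + 17/58 → 33/58
merge 25/58 + 33/58 → 1
L = 17/58 + 25/58 + 33/58 + 1 = 133/58 ≈ 2.293 bits/symbol.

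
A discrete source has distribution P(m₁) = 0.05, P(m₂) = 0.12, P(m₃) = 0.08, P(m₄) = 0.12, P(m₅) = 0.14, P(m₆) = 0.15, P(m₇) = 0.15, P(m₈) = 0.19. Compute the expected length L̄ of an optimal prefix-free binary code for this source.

Repeatedly combine the two least-probable nodes; the expected code length is the sum of the merged weights.
merge 1/20 + 2/25 → 13/100
merge 3/25 + 3/25 → 6/25
merge 13/100 + 7/50 → 27/100
merge 3/20 + 3/20 → 3/10
merge 19/100 + 6/25 → 43/100
merge 27/100 + 3/10 → 57/100
merge 43/100 + 57/100 → 1
L = 13/100 + 6/25 + 27/100 + 3/10 + 43/100 + 57/100 + 1 = 147/50 = 2.94 bits/symbol.

2.94 bits/symbol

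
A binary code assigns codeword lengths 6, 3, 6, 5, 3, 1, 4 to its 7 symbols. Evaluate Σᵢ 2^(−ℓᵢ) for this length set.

0.875

With common denominator 2^6 = 64: Σ 2^(−ℓᵢ) = 1/64 + 8/64 + 1/64 + 2/64 + 8/64 + 32/64 + 4/64 = 56/64 = 0.875.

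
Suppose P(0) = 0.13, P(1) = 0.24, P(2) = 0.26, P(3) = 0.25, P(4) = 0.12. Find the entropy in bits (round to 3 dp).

2.249 bits

H = −Σ pᵢ log₂ pᵢ.
−0.13·log₂(0.13) = 0.3826
−0.24·log₂(0.24) = 0.4941
−0.26·log₂(0.26) = 0.5053
−0.25·log₂(0.25) = 0.5000
−0.12·log₂(0.12) = 0.3671
Sum ≈ 2.2491 → 2.249 bits.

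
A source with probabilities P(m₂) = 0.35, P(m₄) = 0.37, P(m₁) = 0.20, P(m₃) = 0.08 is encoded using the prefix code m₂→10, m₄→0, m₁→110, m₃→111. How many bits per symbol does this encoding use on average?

1.91 bits/symbol

L̄ = Σ pᵢ·ℓᵢ = 0.35·2 + 0.37·1 + 0.20·3 + 0.08·3 = 1.91 bits/symbol.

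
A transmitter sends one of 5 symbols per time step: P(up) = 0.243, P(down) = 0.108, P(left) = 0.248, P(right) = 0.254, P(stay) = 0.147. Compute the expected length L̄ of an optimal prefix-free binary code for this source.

2.255 bits/symbol

Repeatedly combine the two least-probable nodes; the expected code length is the sum of the merged weights.
merge 27/250 + 147/1000 → 51/200
merge 243/1000 + 31/125 → 491/1000
merge 127/500 + 51/200 → 509/1000
merge 491/1000 + 509/1000 → 1
L = 51/200 + 491/1000 + 509/1000 + 1 = 451/200 = 2.255 bits/symbol.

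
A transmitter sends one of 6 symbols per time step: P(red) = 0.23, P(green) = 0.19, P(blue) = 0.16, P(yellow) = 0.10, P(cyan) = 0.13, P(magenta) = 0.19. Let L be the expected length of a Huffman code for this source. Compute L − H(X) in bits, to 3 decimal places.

0.044 bits

Entropy H = −Σ p log₂ p ≈ 2.5360 bits.
Huffman merges: 1/10+13/100→23/100; 4/25+19/100→7/20; 19/100+23/100→21/50; 23/100+7/20→29/50; 21/50+29/50→1. L = 129/50 ≈ 2.5800.
L − H = 2.5800 − 2.5360 = 0.044 bits.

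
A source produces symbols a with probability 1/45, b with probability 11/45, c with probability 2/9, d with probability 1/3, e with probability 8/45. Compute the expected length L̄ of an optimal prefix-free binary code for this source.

2.2 bits/symbol

Repeatedly combine the two least-probable nodes; the expected code length is the sum of the merged weights.
merge 1/45 + 8/45 → 1/5
merge 1/5 + 2/9 → 19/45
merge 11/45 + 1/3 → 26/45
merge 19/45 + 26/45 → 1
L = 1/5 + 19/45 + 26/45 + 1 = 11/5 = 2.2 bits/symbol.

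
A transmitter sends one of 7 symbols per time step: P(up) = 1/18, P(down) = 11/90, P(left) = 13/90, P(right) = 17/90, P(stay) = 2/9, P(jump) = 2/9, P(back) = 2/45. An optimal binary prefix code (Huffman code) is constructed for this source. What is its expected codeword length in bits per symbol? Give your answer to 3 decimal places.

Repeatedly combine the two least-probable nodes; the expected code length is the sum of the merged weights.
merge 2/45 + 1/18 → 1/10
merge 1/10 + 11/90 → 2/9
merge 13/90 + 17/90 → 1/3
merge 2/9 + 2/9 → 4/9
merge 2/9 + 1/3 → 5/9
merge 4/9 + 5/9 → 1
L = 1/10 + 2/9 + 1/3 + 4/9 + 5/9 + 1 = 239/90 ≈ 2.656 bits/symbol.

2.656 bits/symbol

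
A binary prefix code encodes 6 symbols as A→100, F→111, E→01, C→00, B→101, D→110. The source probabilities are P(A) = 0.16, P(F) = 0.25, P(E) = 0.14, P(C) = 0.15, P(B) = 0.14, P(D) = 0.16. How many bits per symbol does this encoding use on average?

2.71 bits/symbol

L̄ = Σ pᵢ·ℓᵢ = 0.16·3 + 0.25·3 + 0.14·2 + 0.15·2 + 0.14·3 + 0.16·3 = 2.71 bits/symbol.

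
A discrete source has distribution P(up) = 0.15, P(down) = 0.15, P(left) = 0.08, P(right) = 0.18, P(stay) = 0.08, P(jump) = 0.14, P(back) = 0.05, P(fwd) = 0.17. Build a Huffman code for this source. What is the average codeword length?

2.95 bits/symbol

Repeatedly combine the two least-probable nodes; the expected code length is the sum of the merged weights.
merge 1/20 + 2/25 → 13/100
merge 2/25 + 13/100 → 21/100
merge 7/50 + 3/20 → 29/100
merge 3/20 + 17/100 → 8/25
merge 9/50 + 21/100 → 39/100
merge 29/100 + 8/25 → 61/100
merge 39/100 + 61/100 → 1
L = 13/100 + 21/100 + 29/100 + 8/25 + 39/100 + 61/100 + 1 = 59/20 = 2.95 bits/symbol.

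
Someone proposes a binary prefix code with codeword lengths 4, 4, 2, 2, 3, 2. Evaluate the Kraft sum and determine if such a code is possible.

With common denominator 2^4 = 16: Σ 2^(−ℓᵢ) = 1/16 + 1/16 + 4/16 + 4/16 + 2/16 + 4/16 = 16/16 = 1.
Kraft's inequality requires Σ ≤ 1; here Σ = 1 ≤ 1, so such a prefix code exists.

1; yes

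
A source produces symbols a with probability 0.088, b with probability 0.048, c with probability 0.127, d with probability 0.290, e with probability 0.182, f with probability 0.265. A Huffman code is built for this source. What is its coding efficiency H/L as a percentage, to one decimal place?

98.8%

Entropy H = −Σ p log₂ p ≈ 2.3699 bits.
Huffman merges: 6/125+11/125→17/125; 127/1000+17/125→263/1000; 91/500+263/1000→89/200; 53/200+29/100→111/200; 89/200+111/200→1. L = 2399/1000 ≈ 2.3990.
Efficiency = H/L = 2.3699/2.3990 = 98.8%.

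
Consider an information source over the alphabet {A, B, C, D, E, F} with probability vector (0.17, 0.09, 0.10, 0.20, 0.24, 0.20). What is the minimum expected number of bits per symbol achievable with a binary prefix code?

Repeatedly combine the two least-probable nodes; the expected code length is the sum of the merged weights.
merge 9/100 + 1/10 → 19/100
merge 17/100 + 19/100 → 9/25
merge 1/5 + 1/5 → 2/5
merge 6/25 + 9/25 → 3/5
merge 2/5 + 3/5 → 1
L = 19/100 + 9/25 + 2/5 + 3/5 + 1 = 51/20 = 2.55 bits/symbol.

2.55 bits/symbol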